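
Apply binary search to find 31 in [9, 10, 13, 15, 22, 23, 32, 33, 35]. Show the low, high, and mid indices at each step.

Binary search for 31 in [9, 10, 13, 15, 22, 23, 32, 33, 35]:

lo=0, hi=8, mid=4, arr[mid]=22 -> 22 < 31, search right half
lo=5, hi=8, mid=6, arr[mid]=32 -> 32 > 31, search left half
lo=5, hi=5, mid=5, arr[mid]=23 -> 23 < 31, search right half
lo=6 > hi=5, target 31 not found

Binary search determines that 31 is not in the array after 3 comparisons. The search space was exhausted without finding the target.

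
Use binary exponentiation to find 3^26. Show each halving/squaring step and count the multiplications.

Computing 3^26 by squaring (build up from 3^1; each line after the first costs one multiplication):

3^1 = 3
3^2 = (3^1)^2 = 3^2 = 9
3^3 = 3 * 3^2 = 3 * 9 = 27
3^6 = (3^3)^2 = 27^2 = 729
3^12 = (3^6)^2 = 729^2 = 531441
3^13 = 3 * 3^12 = 3 * 531441 = 1594323
3^26 = (3^13)^2 = 1594323^2 = 2541865828329

Result: 2541865828329
Multiplications needed: 6 (6 lines after 3^1)

3^26 = 2541865828329. Using exponentiation by squaring, this requires 6 multiplications. The key idea: if the exponent is even, square the half-power; if odd, multiply by the base once.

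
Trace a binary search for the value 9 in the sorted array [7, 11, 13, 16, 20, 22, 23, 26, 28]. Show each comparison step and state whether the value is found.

Binary search for 9 in [7, 11, 13, 16, 20, 22, 23, 26, 28]:

lo=0, hi=8, mid=4, arr[mid]=20 -> 20 > 9, search left half
lo=0, hi=3, mid=1, arr[mid]=11 -> 11 > 9, search left half
lo=0, hi=0, mid=0, arr[mid]=7 -> 7 < 9, search right half
lo=1 > hi=0, target 9 not found

Binary search determines that 9 is not in the array after 3 comparisons. The search space was exhausted without finding the target.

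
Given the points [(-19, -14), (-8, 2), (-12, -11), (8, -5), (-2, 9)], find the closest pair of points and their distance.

Computing all pairwise distances among 5 points:

d((-19, -14), (-8, 2)) = 19.4165
d((-19, -14), (-12, -11)) = 7.6158 <-- minimum
d((-19, -14), (8, -5)) = 28.4605
d((-19, -14), (-2, 9)) = 28.6007
d((-8, 2), (-12, -11)) = 13.6015
d((-8, 2), (8, -5)) = 17.4642
d((-8, 2), (-2, 9)) = 9.2195
d((-12, -11), (8, -5)) = 20.8806
d((-12, -11), (-2, 9)) = 22.3607
d((8, -5), (-2, 9)) = 17.2047

Closest pair: (-19, -14) and (-12, -11) with distance 7.6158

The closest pair is (-19, -14) and (-12, -11) with Euclidean distance 7.6158. For 5 points, brute-force pairwise comparison is shown above. For large n, the divide-and-conquer algorithm (sort by x, recurse on halves, check the dividing strip) achieves O(n log n).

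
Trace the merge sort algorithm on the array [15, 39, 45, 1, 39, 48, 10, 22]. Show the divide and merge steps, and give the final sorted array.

Merge sort trace:

Split: [15, 39, 45, 1, 39, 48, 10, 22] -> [15, 39, 45, 1] and [39, 48, 10, 22]
  Split: [15, 39, 45, 1] -> [15, 39] and [45, 1]
    Split: [15, 39] -> [15] and [39]
    Merge: [15] + [39] -> [15, 39]
    Split: [45, 1] -> [45] and [1]
    Merge: [45] + [1] -> [1, 45]
  Merge: [15, 39] + [1, 45] -> [1, 15, 39, 45]
  Split: [39, 48, 10, 22] -> [39, 48] and [10, 22]
    Split: [39, 48] -> [39] and [48]
    Merge: [39] + [48] -> [39, 48]
    Split: [10, 22] -> [10] and [22]
    Merge: [10] + [22] -> [10, 22]
  Merge: [39, 48] + [10, 22] -> [10, 22, 39, 48]
Merge: [1, 15, 39, 45] + [10, 22, 39, 48] -> [1, 10, 15, 22, 39, 39, 45, 48]

Final sorted array: [1, 10, 15, 22, 39, 39, 45, 48]

The merge sort proceeds by recursively splitting the array and merging sorted halves.
After all merges, the sorted array is [1, 10, 15, 22, 39, 39, 45, 48].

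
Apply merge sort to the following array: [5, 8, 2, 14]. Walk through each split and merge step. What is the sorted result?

Merge sort trace:

Split: [5, 8, 2, 14] -> [5, 8] and [2, 14]
  Split: [5, 8] -> [5] and [8]
  Merge: [5] + [8] -> [5, 8]
  Split: [2, 14] -> [2] and [14]
  Merge: [2] + [14] -> [2, 14]
Merge: [5, 8] + [2, 14] -> [2, 5, 8, 14]

Final sorted array: [2, 5, 8, 14]

The merge sort proceeds by recursively splitting the array and merging sorted halves.
After all merges, the sorted array is [2, 5, 8, 14].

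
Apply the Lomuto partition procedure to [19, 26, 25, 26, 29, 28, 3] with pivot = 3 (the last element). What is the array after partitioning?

Lomuto partition with pivot = 3:

Initial array: [19, 26, 25, 26, 29, 28, 3]

arr[0]=19 > 3: no swap
arr[1]=26 > 3: no swap
arr[2]=25 > 3: no swap
arr[3]=26 > 3: no swap
arr[4]=29 > 3: no swap
arr[5]=28 > 3: no swap

Place pivot at position 0: [3, 26, 25, 26, 29, 28, 19]
Pivot position: 0

After partitioning with pivot 3, the array becomes [3, 26, 25, 26, 29, 28, 19]. The pivot is placed at index 0. All elements to the left of the pivot are <= 3, and all elements to the right are > 3.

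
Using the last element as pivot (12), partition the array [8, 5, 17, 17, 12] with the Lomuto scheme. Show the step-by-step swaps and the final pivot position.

Lomuto partition with pivot = 12:

Initial array: [8, 5, 17, 17, 12]

arr[0]=8 <= 12: swap with position 0, array becomes [8, 5, 17, 17, 12]
arr[1]=5 <= 12: swap with position 1, array becomes [8, 5, 17, 17, 12]
arr[2]=17 > 12: no swap
arr[3]=17 > 12: no swap

Place pivot at position 2: [8, 5, 12, 17, 17]
Pivot position: 2

After partitioning with pivot 12, the array becomes [8, 5, 12, 17, 17]. The pivot is placed at index 2. All elements to the left of the pivot are <= 12, and all elements to the right are > 12.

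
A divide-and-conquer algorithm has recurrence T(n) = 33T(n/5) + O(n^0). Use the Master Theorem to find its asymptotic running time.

Master Theorem for T(n) = 33T(n/5) + O(n^0):

a = 33, b = 5, c = 0
log_b(a) = log_5(33) = 2.1725

Case 1: c = 0 < log_5(33) = 2.1725
T(n) = O(n^(log_5 33))

For T(n) = 33T(n/5) + O(n^0): log_5(33) = 2.1725. This is Case 1 of the Master Theorem (c < log_b(a), work dominated by leaves), giving O(n^(log_5 33)).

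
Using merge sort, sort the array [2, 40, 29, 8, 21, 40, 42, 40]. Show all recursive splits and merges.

Merge sort trace:

Split: [2, 40, 29, 8, 21, 40, 42, 40] -> [2, 40, 29, 8] and [21, 40, 42, 40]
  Split: [2, 40, 29, 8] -> [2, 40] and [29, 8]
    Split: [2, 40] -> [2] and [40]
    Merge: [2] + [40] -> [2, 40]
    Split: [29, 8] -> [29] and [8]
    Merge: [29] + [8] -> [8, 29]
  Merge: [2, 40] + [8, 29] -> [2, 8, 29, 40]
  Split: [21, 40, 42, 40] -> [21, 40] and [42, 40]
    Split: [21, 40] -> [21] and [40]
    Merge: [21] + [40] -> [21, 40]
    Split: [42, 40] -> [42] and [40]
    Merge: [42] + [40] -> [40, 42]
  Merge: [21, 40] + [40, 42] -> [21, 40, 40, 42]
Merge: [2, 8, 29, 40] + [21, 40, 40, 42] -> [2, 8, 21, 29, 40, 40, 40, 42]

Final sorted array: [2, 8, 21, 29, 40, 40, 40, 42]

The merge sort proceeds by recursively splitting the array and merging sorted halves.
After all merges, the sorted array is [2, 8, 21, 29, 40, 40, 40, 42].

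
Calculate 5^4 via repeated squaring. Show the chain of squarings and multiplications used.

Computing 5^4 by squaring (build up from 5^1; each line after the first costs one multiplication):

5^1 = 5
5^2 = (5^1)^2 = 5^2 = 25
5^4 = (5^2)^2 = 25^2 = 625

Result: 625
Multiplications needed: 2 (2 lines after 5^1)

5^4 = 625. Using exponentiation by squaring, this requires 2 multiplications. The key idea: if the exponent is even, square the half-power; if odd, multiply by the base once.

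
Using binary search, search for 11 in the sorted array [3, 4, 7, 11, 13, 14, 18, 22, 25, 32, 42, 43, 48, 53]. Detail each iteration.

Binary search for 11 in [3, 4, 7, 11, 13, 14, 18, 22, 25, 32, 42, 43, 48, 53]:

lo=0, hi=13, mid=6, arr[mid]=18 -> 18 > 11, search left half
lo=0, hi=5, mid=2, arr[mid]=7 -> 7 < 11, search right half
lo=3, hi=5, mid=4, arr[mid]=13 -> 13 > 11, search left half
lo=3, hi=3, mid=3, arr[mid]=11 -> Found target at index 3!

Binary search finds 11 at index 3 after 4 comparisons. The search repeatedly halves the search space by comparing with the middle element.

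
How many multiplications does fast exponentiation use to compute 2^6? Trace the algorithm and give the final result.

Computing 2^6 by squaring (build up from 2^1; each line after the first costs one multiplication):

2^1 = 2
2^2 = (2^1)^2 = 2^2 = 4
2^3 = 2 * 2^2 = 2 * 4 = 8
2^6 = (2^3)^2 = 8^2 = 64

Result: 64
Multiplications needed: 3 (3 lines after 2^1)

2^6 = 64. Using exponentiation by squaring, this requires 3 multiplications. The key idea: if the exponent is even, square the half-power; if odd, multiply by the base once.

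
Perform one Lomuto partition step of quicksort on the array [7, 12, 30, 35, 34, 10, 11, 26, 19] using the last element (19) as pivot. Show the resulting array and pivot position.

Lomuto partition with pivot = 19:

Initial array: [7, 12, 30, 35, 34, 10, 11, 26, 19]

arr[0]=7 <= 19: swap with position 0, array becomes [7, 12, 30, 35, 34, 10, 11, 26, 19]
arr[1]=12 <= 19: swap with position 1, array becomes [7, 12, 30, 35, 34, 10, 11, 26, 19]
arr[2]=30 > 19: no swap
arr[3]=35 > 19: no swap
arr[4]=34 > 19: no swap
arr[5]=10 <= 19: swap with position 2, array becomes [7, 12, 10, 35, 34, 30, 11, 26, 19]
arr[6]=11 <= 19: swap with position 3, array becomes [7, 12, 10, 11, 34, 30, 35, 26, 19]
arr[7]=26 > 19: no swap

Place pivot at position 4: [7, 12, 10, 11, 19, 30, 35, 26, 34]
Pivot position: 4

After partitioning with pivot 19, the array becomes [7, 12, 10, 11, 19, 30, 35, 26, 34]. The pivot is placed at index 4. All elements to the left of the pivot are <= 19, and all elements to the right are > 19.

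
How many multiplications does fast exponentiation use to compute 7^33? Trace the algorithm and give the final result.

Computing 7^33 by squaring (build up from 7^1; each line after the first costs one multiplication):

7^1 = 7
7^2 = (7^1)^2 = 7^2 = 49
7^4 = (7^2)^2 = 49^2 = 2401
7^8 = (7^4)^2 = 2401^2 = 5764801
7^16 = (7^8)^2 = 5764801^2 = 33232930569601
7^32 = (7^16)^2 = 33232930569601^2 = 1104427674243920646305299201
7^33 = 7 * 7^32 = 7 * 1104427674243920646305299201 = 7730993719707444524137094407

Result: 7730993719707444524137094407
Multiplications needed: 6 (6 lines after 7^1)

7^33 = 7730993719707444524137094407. Using exponentiation by squaring, this requires 6 multiplications. The key idea: if the exponent is even, square the half-power; if odd, multiply by the base once.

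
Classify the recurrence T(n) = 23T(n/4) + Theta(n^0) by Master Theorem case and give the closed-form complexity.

Master Theorem for T(n) = 23T(n/4) + O(n^0):

a = 23, b = 4, c = 0
log_b(a) = log_4(23) = 2.2618

Case 1: c = 0 < log_4(23) = 2.2618
T(n) = O(n^(log_4 23))

For T(n) = 23T(n/4) + O(n^0): log_4(23) = 2.2618. This is Case 1 of the Master Theorem (c < log_b(a), work dominated by leaves), giving O(n^(log_4 23)).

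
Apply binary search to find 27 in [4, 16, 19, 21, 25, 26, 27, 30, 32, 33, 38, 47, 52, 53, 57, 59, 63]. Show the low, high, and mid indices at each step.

Binary search for 27 in [4, 16, 19, 21, 25, 26, 27, 30, 32, 33, 38, 47, 52, 53, 57, 59, 63]:

lo=0, hi=16, mid=8, arr[mid]=32 -> 32 > 27, search left half
lo=0, hi=7, mid=3, arr[mid]=21 -> 21 < 27, search right half
lo=4, hi=7, mid=5, arr[mid]=26 -> 26 < 27, search right half
lo=6, hi=7, mid=6, arr[mid]=27 -> Found target at index 6!

Binary search finds 27 at index 6 after 4 comparisons. The search repeatedly halves the search space by comparing with the middle element.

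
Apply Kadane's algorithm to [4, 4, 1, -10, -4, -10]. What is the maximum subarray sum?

Using Kadane's algorithm on [4, 4, 1, -10, -4, -10]:

Scanning through the array:
Position 1 (value 4): max_ending_here = 8, max_so_far = 8
Position 2 (value 1): max_ending_here = 9, max_so_far = 9
Position 3 (value -10): max_ending_here = -1, max_so_far = 9
Position 4 (value -4): max_ending_here = -4, max_so_far = 9
Position 5 (value -10): max_ending_here = -10, max_so_far = 9

Maximum subarray: [4, 4, 1]
Maximum sum: 9

The maximum subarray is [4, 4, 1] with sum 9. This subarray runs from index 0 to index 2.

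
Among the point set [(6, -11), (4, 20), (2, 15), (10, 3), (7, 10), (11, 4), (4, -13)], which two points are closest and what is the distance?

Computing all pairwise distances among 7 points:

d((6, -11), (4, 20)) = 31.0644
d((6, -11), (2, 15)) = 26.3059
d((6, -11), (10, 3)) = 14.5602
d((6, -11), (7, 10)) = 21.0238
d((6, -11), (11, 4)) = 15.8114
d((6, -11), (4, -13)) = 2.8284
d((4, 20), (2, 15)) = 5.3852
d((4, 20), (10, 3)) = 18.0278
d((4, 20), (7, 10)) = 10.4403
d((4, 20), (11, 4)) = 17.4642
d((4, 20), (4, -13)) = 33.0
d((2, 15), (10, 3)) = 14.4222
d((2, 15), (7, 10)) = 7.0711
d((2, 15), (11, 4)) = 14.2127
d((2, 15), (4, -13)) = 28.0713
d((10, 3), (7, 10)) = 7.6158
d((10, 3), (11, 4)) = 1.4142 <-- minimum
d((10, 3), (4, -13)) = 17.088
d((7, 10), (11, 4)) = 7.2111
d((7, 10), (4, -13)) = 23.1948
d((11, 4), (4, -13)) = 18.3848

Closest pair: (10, 3) and (11, 4) with distance 1.4142

The closest pair is (10, 3) and (11, 4) with Euclidean distance 1.4142. For 7 points, brute-force pairwise comparison is shown above. For large n, the divide-and-conquer algorithm (sort by x, recurse on halves, check the dividing strip) achieves O(n log n).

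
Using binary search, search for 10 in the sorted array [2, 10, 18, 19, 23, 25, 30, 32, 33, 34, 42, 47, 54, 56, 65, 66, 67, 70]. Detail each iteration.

Binary search for 10 in [2, 10, 18, 19, 23, 25, 30, 32, 33, 34, 42, 47, 54, 56, 65, 66, 67, 70]:

lo=0, hi=17, mid=8, arr[mid]=33 -> 33 > 10, search left half
lo=0, hi=7, mid=3, arr[mid]=19 -> 19 > 10, search left half
lo=0, hi=2, mid=1, arr[mid]=10 -> Found target at index 1!

Binary search finds 10 at index 1 after 3 comparisons. The search repeatedly halves the search space by comparing with the middle element.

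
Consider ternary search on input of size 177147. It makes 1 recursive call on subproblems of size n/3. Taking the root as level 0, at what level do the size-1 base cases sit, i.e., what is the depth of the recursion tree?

For divide and conquer with division factor 3:

Problem sizes at each level:
Level 0: 177147
Level 1: 59049
Level 2: 19683
Level 3: 6561
Level 4: 2187
Level 5: 729
Level 6: 243
Level 7: 81
Level 8: 27
Level 9: 9
Level 10: 3
Level 11: 1

The root is level 0 and the size-1 base case is level 11 (the tree spans levels 0 through 11, i.e. 12 levels counting the root), so the depth is the number of divisions: log_3(177147) = 11

The recursion tree depth is log_3(177147) = 11. At each level, the problem size is divided by 3, so it takes 11 divisions to reduce to a base case of size 1. The algorithm makes 1 recursive call at each level.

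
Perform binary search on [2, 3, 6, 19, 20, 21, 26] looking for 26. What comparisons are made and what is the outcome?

Binary search for 26 in [2, 3, 6, 19, 20, 21, 26]:

lo=0, hi=6, mid=3, arr[mid]=19 -> 19 < 26, search right half
lo=4, hi=6, mid=5, arr[mid]=21 -> 21 < 26, search right half
lo=6, hi=6, mid=6, arr[mid]=26 -> Found target at index 6!

Binary search finds 26 at index 6 after 3 comparisons. The search repeatedly halves the search space by comparing with the middle element.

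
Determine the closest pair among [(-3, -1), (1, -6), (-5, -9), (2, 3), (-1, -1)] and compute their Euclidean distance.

Computing all pairwise distances among 5 points:

d((-3, -1), (1, -6)) = 6.4031
d((-3, -1), (-5, -9)) = 8.2462
d((-3, -1), (2, 3)) = 6.4031
d((-3, -1), (-1, -1)) = 2.0 <-- minimum
d((1, -6), (-5, -9)) = 6.7082
d((1, -6), (2, 3)) = 9.0554
d((1, -6), (-1, -1)) = 5.3852
d((-5, -9), (2, 3)) = 13.8924
d((-5, -9), (-1, -1)) = 8.9443
d((2, 3), (-1, -1)) = 5.0

Closest pair: (-3, -1) and (-1, -1) with distance 2.0

The closest pair is (-3, -1) and (-1, -1) with Euclidean distance 2.0. For 5 points, brute-force pairwise comparison is shown above. For large n, the divide-and-conquer algorithm (sort by x, recurse on halves, check the dividing strip) achieves O(n log n).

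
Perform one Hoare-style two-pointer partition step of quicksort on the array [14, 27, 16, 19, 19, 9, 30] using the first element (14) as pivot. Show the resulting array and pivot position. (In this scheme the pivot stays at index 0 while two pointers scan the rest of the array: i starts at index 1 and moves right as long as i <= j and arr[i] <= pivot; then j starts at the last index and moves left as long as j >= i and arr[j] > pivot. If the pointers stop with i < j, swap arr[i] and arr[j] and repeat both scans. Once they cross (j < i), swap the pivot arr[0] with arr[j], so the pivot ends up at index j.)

Hoare-style two-pointer partition with pivot = 14:

Initial array: [14, 27, 16, 19, 19, 9, 30]

Pointers start at i = 1, j = 6.
i stops at index 1 (arr[1]=27 > 14), j stops at index 5 (arr[5]=9 <= 14): swap arr[1] and arr[5], array becomes [14, 9, 16, 19, 19, 27, 30]
i ends at 2, j ends at 1: the pointers have crossed (j < i), so scanning stops.

Swap pivot arr[0] with arr[1] to place pivot at position 1: [9, 14, 16, 19, 19, 27, 30]
Pivot position: 1

After partitioning with pivot 14, the array becomes [9, 14, 16, 19, 19, 27, 30]. The pivot is placed at index 1. All elements to the left of the pivot are <= 14, and all elements to the right are > 14.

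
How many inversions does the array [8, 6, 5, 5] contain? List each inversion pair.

Finding inversions in [8, 6, 5, 5]:

(0, 1): arr[0]=8 > arr[1]=6
(0, 2): arr[0]=8 > arr[2]=5
(0, 3): arr[0]=8 > arr[3]=5
(1, 2): arr[1]=6 > arr[2]=5
(1, 3): arr[1]=6 > arr[3]=5

Total inversions: 5

The array has 5 inversion(s): (0,1), (0,2), (0,3), (1,2), (1,3). Each pair (i,j) satisfies i < j and arr[i] > arr[j].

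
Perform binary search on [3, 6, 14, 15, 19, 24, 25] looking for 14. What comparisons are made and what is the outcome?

Binary search for 14 in [3, 6, 14, 15, 19, 24, 25]:

lo=0, hi=6, mid=3, arr[mid]=15 -> 15 > 14, search left half
lo=0, hi=2, mid=1, arr[mid]=6 -> 6 < 14, search right half
lo=2, hi=2, mid=2, arr[mid]=14 -> Found target at index 2!

Binary search finds 14 at index 2 after 3 comparisons. The search repeatedly halves the search space by comparing with the middle element.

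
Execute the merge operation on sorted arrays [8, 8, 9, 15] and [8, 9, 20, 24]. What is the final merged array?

Merging process:

Compare 8 vs 8: take 8 from left. Merged: [8]
Compare 8 vs 8: take 8 from left. Merged: [8, 8]
Compare 9 vs 8: take 8 from right. Merged: [8, 8, 8]
Compare 9 vs 9: take 9 from left. Merged: [8, 8, 8, 9]
Compare 15 vs 9: take 9 from right. Merged: [8, 8, 8, 9, 9]
Compare 15 vs 20: take 15 from left. Merged: [8, 8, 8, 9, 9, 15]
Append remaining from right: [20, 24]. Merged: [8, 8, 8, 9, 9, 15, 20, 24]

Final merged array: [8, 8, 8, 9, 9, 15, 20, 24]
Total comparisons: 6

The merged array is [8, 8, 8, 9, 9, 15, 20, 24], requiring 6 comparisons. The merge step runs in O(n) time where n is the total number of elements.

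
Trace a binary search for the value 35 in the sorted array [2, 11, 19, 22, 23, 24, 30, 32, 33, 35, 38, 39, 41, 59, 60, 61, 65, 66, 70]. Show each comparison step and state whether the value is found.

Binary search for 35 in [2, 11, 19, 22, 23, 24, 30, 32, 33, 35, 38, 39, 41, 59, 60, 61, 65, 66, 70]:

lo=0, hi=18, mid=9, arr[mid]=35 -> Found target at index 9!

Binary search finds 35 at index 9 after 1 comparisons. The search repeatedly halves the search space by comparing with the middle element.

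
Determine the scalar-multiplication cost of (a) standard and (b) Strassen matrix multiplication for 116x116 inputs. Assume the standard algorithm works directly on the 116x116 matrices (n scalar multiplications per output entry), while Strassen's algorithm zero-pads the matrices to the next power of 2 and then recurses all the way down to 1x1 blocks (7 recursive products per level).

Matrix multiplication for 116x116 matrices:

Strassen's algorithm requires power-of-2 dimensions. Pad 116x116 to 128x128 (next power of 2).

Standard algorithm: 116^3 = 1560896 multiplications
Strassen's algorithm: 7^(log2(128)) = 7^7 = 823543 multiplications
Savings: 1560896 - 823543 = 737353 multiplications

Standard: 1560896 multiplications (116^3). Strassen: 823543 multiplications (7^7, after padding to 128x128). Strassen reduces 8 recursive multiplications to 7 at each level.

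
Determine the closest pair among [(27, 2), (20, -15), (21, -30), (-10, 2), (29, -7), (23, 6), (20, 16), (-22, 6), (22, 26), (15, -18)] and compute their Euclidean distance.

Computing all pairwise distances among 10 points:

d((27, 2), (20, -15)) = 18.3848
d((27, 2), (21, -30)) = 32.5576
d((27, 2), (-10, 2)) = 37.0
d((27, 2), (29, -7)) = 9.2195
d((27, 2), (23, 6)) = 5.6569 <-- minimum
d((27, 2), (20, 16)) = 15.6525
d((27, 2), (-22, 6)) = 49.163
d((27, 2), (22, 26)) = 24.5153
d((27, 2), (15, -18)) = 23.3238
d((20, -15), (21, -30)) = 15.0333
d((20, -15), (-10, 2)) = 34.4819
d((20, -15), (29, -7)) = 12.0416
d((20, -15), (23, 6)) = 21.2132
d((20, -15), (20, 16)) = 31.0
d((20, -15), (-22, 6)) = 46.9574
d((20, -15), (22, 26)) = 41.0488
d((20, -15), (15, -18)) = 5.831
d((21, -30), (-10, 2)) = 44.5533
d((21, -30), (29, -7)) = 24.3516
d((21, -30), (23, 6)) = 36.0555
d((21, -30), (20, 16)) = 46.0109
d((21, -30), (-22, 6)) = 56.0803
d((21, -30), (22, 26)) = 56.0089
d((21, -30), (15, -18)) = 13.4164
d((-10, 2), (29, -7)) = 40.025
d((-10, 2), (23, 6)) = 33.2415
d((-10, 2), (20, 16)) = 33.1059
d((-10, 2), (-22, 6)) = 12.6491
d((-10, 2), (22, 26)) = 40.0
d((-10, 2), (15, -18)) = 32.0156
d((29, -7), (23, 6)) = 14.3178
d((29, -7), (20, 16)) = 24.6982
d((29, -7), (-22, 6)) = 52.6308
d((29, -7), (22, 26)) = 33.7343
d((29, -7), (15, -18)) = 17.8045
d((23, 6), (20, 16)) = 10.4403
d((23, 6), (-22, 6)) = 45.0
d((23, 6), (22, 26)) = 20.025
d((23, 6), (15, -18)) = 25.2982
d((20, 16), (-22, 6)) = 43.1741
d((20, 16), (22, 26)) = 10.198
d((20, 16), (15, -18)) = 34.3657
d((-22, 6), (22, 26)) = 48.3322
d((-22, 6), (15, -18)) = 44.1022
d((22, 26), (15, -18)) = 44.5533

Closest pair: (27, 2) and (23, 6) with distance 5.6569

The closest pair is (27, 2) and (23, 6) with Euclidean distance 5.6569. For 10 points, brute-force pairwise comparison is shown above. For large n, the divide-and-conquer algorithm (sort by x, recurse on halves, check the dividing strip) achieves O(n log n).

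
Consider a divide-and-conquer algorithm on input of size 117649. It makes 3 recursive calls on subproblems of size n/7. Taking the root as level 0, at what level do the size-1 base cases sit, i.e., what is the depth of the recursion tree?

For divide and conquer with division factor 7:

Problem sizes at each level:
Level 0: 117649
Level 1: 16807
Level 2: 2401
Level 3: 343
Level 4: 49
Level 5: 7
Level 6: 1

The root is level 0 and the size-1 base case is level 6 (the tree spans levels 0 through 6, i.e. 7 levels counting the root), so the depth is the number of divisions: log_7(117649) = 6

The recursion tree depth is log_7(117649) = 6. At each level, the problem size is divided by 7, so it takes 6 divisions to reduce to a base case of size 1. The algorithm makes 3 recursive calls at each level.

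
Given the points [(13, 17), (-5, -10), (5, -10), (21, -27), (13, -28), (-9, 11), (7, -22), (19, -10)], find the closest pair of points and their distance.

Computing all pairwise distances among 8 points:

d((13, 17), (-5, -10)) = 32.45
d((13, 17), (5, -10)) = 28.1603
d((13, 17), (21, -27)) = 44.7214
d((13, 17), (13, -28)) = 45.0
d((13, 17), (-9, 11)) = 22.8035
d((13, 17), (7, -22)) = 39.4588
d((13, 17), (19, -10)) = 27.6586
d((-5, -10), (5, -10)) = 10.0
d((-5, -10), (21, -27)) = 31.0644
d((-5, -10), (13, -28)) = 25.4558
d((-5, -10), (-9, 11)) = 21.3776
d((-5, -10), (7, -22)) = 16.9706
d((-5, -10), (19, -10)) = 24.0
d((5, -10), (21, -27)) = 23.3452
d((5, -10), (13, -28)) = 19.6977
d((5, -10), (-9, 11)) = 25.2389
d((5, -10), (7, -22)) = 12.1655
d((5, -10), (19, -10)) = 14.0
d((21, -27), (13, -28)) = 8.0623 <-- minimum
d((21, -27), (-9, 11)) = 48.4149
d((21, -27), (7, -22)) = 14.8661
d((21, -27), (19, -10)) = 17.1172
d((13, -28), (-9, 11)) = 44.7772
d((13, -28), (7, -22)) = 8.4853
d((13, -28), (19, -10)) = 18.9737
d((-9, 11), (7, -22)) = 36.6742
d((-9, 11), (19, -10)) = 35.0
d((7, -22), (19, -10)) = 16.9706

Closest pair: (21, -27) and (13, -28) with distance 8.0623

The closest pair is (21, -27) and (13, -28) with Euclidean distance 8.0623. For 8 points, brute-force pairwise comparison is shown above. For large n, the divide-and-conquer algorithm (sort by x, recurse on halves, check the dividing strip) achieves O(n log n).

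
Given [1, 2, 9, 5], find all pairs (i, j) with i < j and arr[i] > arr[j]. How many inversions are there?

Finding inversions in [1, 2, 9, 5]:

(2, 3): arr[2]=9 > arr[3]=5

Total inversions: 1

The array has 1 inversion(s): (2,3). Each pair (i,j) satisfies i < j and arr[i] > arr[j].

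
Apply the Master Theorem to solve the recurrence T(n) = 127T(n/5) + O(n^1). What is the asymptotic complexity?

Master Theorem for T(n) = 127T(n/5) + O(n^1):

a = 127, b = 5, c = 1
log_b(a) = log_5(127) = 3.0099

Case 1: c = 1 < log_5(127) = 3.0099
T(n) = O(n^(log_5 127))

For T(n) = 127T(n/5) + O(n^1): log_5(127) = 3.0099. This is Case 1 of the Master Theorem (c < log_b(a), work dominated by leaves), giving O(n^(log_5 127)).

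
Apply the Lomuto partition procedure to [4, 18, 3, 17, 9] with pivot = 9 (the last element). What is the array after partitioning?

Lomuto partition with pivot = 9:

Initial array: [4, 18, 3, 17, 9]

arr[0]=4 <= 9: swap with position 0, array becomes [4, 18, 3, 17, 9]
arr[1]=18 > 9: no swap
arr[2]=3 <= 9: swap with position 1, array becomes [4, 3, 18, 17, 9]
arr[3]=17 > 9: no swap

Place pivot at position 2: [4, 3, 9, 17, 18]
Pivot position: 2

After partitioning with pivot 9, the array becomes [4, 3, 9, 17, 18]. The pivot is placed at index 2. All elements to the left of the pivot are <= 9, and all elements to the right are > 9.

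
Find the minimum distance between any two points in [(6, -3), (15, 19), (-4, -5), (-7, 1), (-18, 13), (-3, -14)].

Computing all pairwise distances among 6 points:

d((6, -3), (15, 19)) = 23.7697
d((6, -3), (-4, -5)) = 10.198
d((6, -3), (-7, 1)) = 13.6015
d((6, -3), (-18, 13)) = 28.8444
d((6, -3), (-3, -14)) = 14.2127
d((15, 19), (-4, -5)) = 30.6105
d((15, 19), (-7, 1)) = 28.4253
d((15, 19), (-18, 13)) = 33.541
d((15, 19), (-3, -14)) = 37.5899
d((-4, -5), (-7, 1)) = 6.7082 <-- minimum
d((-4, -5), (-18, 13)) = 22.8035
d((-4, -5), (-3, -14)) = 9.0554
d((-7, 1), (-18, 13)) = 16.2788
d((-7, 1), (-3, -14)) = 15.5242
d((-18, 13), (-3, -14)) = 30.8869

Closest pair: (-4, -5) and (-7, 1) with distance 6.7082

The closest pair is (-4, -5) and (-7, 1) with Euclidean distance 6.7082. For 6 points, brute-force pairwise comparison is shown above. For large n, the divide-and-conquer algorithm (sort by x, recurse on halves, check the dividing strip) achieves O(n log n).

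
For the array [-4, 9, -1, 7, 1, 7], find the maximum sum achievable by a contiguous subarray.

Using Kadane's algorithm on [-4, 9, -1, 7, 1, 7]:

Scanning through the array:
Position 1 (value 9): max_ending_here = 9, max_so_far = 9
Position 2 (value -1): max_ending_here = 8, max_so_far = 9
Position 3 (value 7): max_ending_here = 15, max_so_far = 15
Position 4 (value 1): max_ending_here = 16, max_so_far = 16
Position 5 (value 7): max_ending_here = 23, max_so_far = 23

Maximum subarray: [9, -1, 7, 1, 7]
Maximum sum: 23

The maximum subarray is [9, -1, 7, 1, 7] with sum 23. This subarray runs from index 1 to index 5.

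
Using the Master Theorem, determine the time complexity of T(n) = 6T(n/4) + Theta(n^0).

Master Theorem for T(n) = 6T(n/4) + O(n^0):

a = 6, b = 4, c = 0
log_b(a) = log_4(6) = 1.2925

Case 1: c = 0 < log_4(6) = 1.2925
T(n) = O(n^(log_4 6))

For T(n) = 6T(n/4) + O(n^0): log_4(6) = 1.2925. This is Case 1 of the Master Theorem (c < log_b(a), work dominated by leaves), giving O(n^(log_4 6)).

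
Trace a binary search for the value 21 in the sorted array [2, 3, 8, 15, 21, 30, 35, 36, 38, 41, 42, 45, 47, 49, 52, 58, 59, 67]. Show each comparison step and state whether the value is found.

Binary search for 21 in [2, 3, 8, 15, 21, 30, 35, 36, 38, 41, 42, 45, 47, 49, 52, 58, 59, 67]:

lo=0, hi=17, mid=8, arr[mid]=38 -> 38 > 21, search left half
lo=0, hi=7, mid=3, arr[mid]=15 -> 15 < 21, search right half
lo=4, hi=7, mid=5, arr[mid]=30 -> 30 > 21, search left half
lo=4, hi=4, mid=4, arr[mid]=21 -> Found target at index 4!

Binary search finds 21 at index 4 after 4 comparisons. The search repeatedly halves the search space by comparing with the middle element.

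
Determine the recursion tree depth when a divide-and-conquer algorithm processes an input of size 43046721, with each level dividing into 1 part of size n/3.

For divide and conquer with division factor 3:

Problem sizes at each level:
Level 0: 43046721
Level 1: 14348907
Level 2: 4782969
Level 3: 1594323
Level 4: 531441
Level 5: 177147
Level 6: 59049
Level 7: 19683
Level 8: 6561
Level 9: 2187
Level 10: 729
Level 11: 243
Level 12: 81
Level 13: 27
Level 14: 9
Level 15: 3
Level 16: 1

The root is level 0 and the size-1 base case is level 16 (the tree spans levels 0 through 16, i.e. 17 levels counting the root), so the depth is the number of divisions: log_3(43046721) = 16

The recursion tree depth is log_3(43046721) = 16. At each level, the problem size is divided by 3, so it takes 16 divisions to reduce to a base case of size 1. The algorithm makes 1 recursive call at each level.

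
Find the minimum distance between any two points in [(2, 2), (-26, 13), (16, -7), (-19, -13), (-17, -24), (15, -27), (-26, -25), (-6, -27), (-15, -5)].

Computing all pairwise distances among 9 points:

d((2, 2), (-26, 13)) = 30.0832
d((2, 2), (16, -7)) = 16.6433
d((2, 2), (-19, -13)) = 25.807
d((2, 2), (-17, -24)) = 32.2025
d((2, 2), (15, -27)) = 31.7805
d((2, 2), (-26, -25)) = 38.8973
d((2, 2), (-6, -27)) = 30.0832
d((2, 2), (-15, -5)) = 18.3848
d((-26, 13), (16, -7)) = 46.5188
d((-26, 13), (-19, -13)) = 26.9258
d((-26, 13), (-17, -24)) = 38.0789
d((-26, 13), (15, -27)) = 57.28
d((-26, 13), (-26, -25)) = 38.0
d((-26, 13), (-6, -27)) = 44.7214
d((-26, 13), (-15, -5)) = 21.095
d((16, -7), (-19, -13)) = 35.5106
d((16, -7), (-17, -24)) = 37.1214
d((16, -7), (15, -27)) = 20.025
d((16, -7), (-26, -25)) = 45.6946
d((16, -7), (-6, -27)) = 29.7321
d((16, -7), (-15, -5)) = 31.0644
d((-19, -13), (-17, -24)) = 11.1803
d((-19, -13), (15, -27)) = 36.7696
d((-19, -13), (-26, -25)) = 13.8924
d((-19, -13), (-6, -27)) = 19.105
d((-19, -13), (-15, -5)) = 8.9443 <-- minimum
d((-17, -24), (15, -27)) = 32.1403
d((-17, -24), (-26, -25)) = 9.0554
d((-17, -24), (-6, -27)) = 11.4018
d((-17, -24), (-15, -5)) = 19.105
d((15, -27), (-26, -25)) = 41.0488
d((15, -27), (-6, -27)) = 21.0
d((15, -27), (-15, -5)) = 37.2022
d((-26, -25), (-6, -27)) = 20.0998
d((-26, -25), (-15, -5)) = 22.8254
d((-6, -27), (-15, -5)) = 23.7697

Closest pair: (-19, -13) and (-15, -5) with distance 8.9443

The closest pair is (-19, -13) and (-15, -5) with Euclidean distance 8.9443. For 9 points, brute-force pairwise comparison is shown above. For large n, the divide-and-conquer algorithm (sort by x, recurse on halves, check the dividing strip) achieves O(n log n).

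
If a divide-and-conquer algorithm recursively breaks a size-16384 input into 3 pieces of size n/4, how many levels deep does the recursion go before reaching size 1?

For divide and conquer with division factor 4:

Problem sizes at each level:
Level 0: 16384
Level 1: 4096
Level 2: 1024
Level 3: 256
Level 4: 64
Level 5: 16
Level 6: 4
Level 7: 1

The root is level 0 and the size-1 base case is level 7 (the tree spans levels 0 through 7, i.e. 8 levels counting the root), so the depth is the number of divisions: log_4(16384) = 7

The recursion tree depth is log_4(16384) = 7. At each level, the problem size is divided by 4, so it takes 7 divisions to reduce to a base case of size 1. The algorithm makes 3 recursive calls at each level.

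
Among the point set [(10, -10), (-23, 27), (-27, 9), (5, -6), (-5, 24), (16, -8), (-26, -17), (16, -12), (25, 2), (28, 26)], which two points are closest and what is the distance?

Computing all pairwise distances among 10 points:

d((10, -10), (-23, 27)) = 49.5782
d((10, -10), (-27, 9)) = 41.5933
d((10, -10), (5, -6)) = 6.4031
d((10, -10), (-5, 24)) = 37.1618
d((10, -10), (16, -8)) = 6.3246
d((10, -10), (-26, -17)) = 36.6742
d((10, -10), (16, -12)) = 6.3246
d((10, -10), (25, 2)) = 19.2094
d((10, -10), (28, 26)) = 40.2492
d((-23, 27), (-27, 9)) = 18.4391
d((-23, 27), (5, -6)) = 43.2782
d((-23, 27), (-5, 24)) = 18.2483
d((-23, 27), (16, -8)) = 52.4023
d((-23, 27), (-26, -17)) = 44.1022
d((-23, 27), (16, -12)) = 55.1543
d((-23, 27), (25, 2)) = 54.1202
d((-23, 27), (28, 26)) = 51.0098
d((-27, 9), (5, -6)) = 35.3412
d((-27, 9), (-5, 24)) = 26.6271
d((-27, 9), (16, -8)) = 46.2385
d((-27, 9), (-26, -17)) = 26.0192
d((-27, 9), (16, -12)) = 47.8539
d((-27, 9), (25, 2)) = 52.469
d((-27, 9), (28, 26)) = 57.5674
d((5, -6), (-5, 24)) = 31.6228
d((5, -6), (16, -8)) = 11.1803
d((5, -6), (-26, -17)) = 32.8938
d((5, -6), (16, -12)) = 12.53
d((5, -6), (25, 2)) = 21.5407
d((5, -6), (28, 26)) = 39.4081
d((-5, 24), (16, -8)) = 38.2753
d((-5, 24), (-26, -17)) = 46.0652
d((-5, 24), (16, -12)) = 41.6773
d((-5, 24), (25, 2)) = 37.2022
d((-5, 24), (28, 26)) = 33.0606
d((16, -8), (-26, -17)) = 42.9535
d((16, -8), (16, -12)) = 4.0 <-- minimum
d((16, -8), (25, 2)) = 13.4536
d((16, -8), (28, 26)) = 36.0555
d((-26, -17), (16, -12)) = 42.2966
d((-26, -17), (25, 2)) = 54.4243
d((-26, -17), (28, 26)) = 69.029
d((16, -12), (25, 2)) = 16.6433
d((16, -12), (28, 26)) = 39.8497
d((25, 2), (28, 26)) = 24.1868

Closest pair: (16, -8) and (16, -12) with distance 4.0

The closest pair is (16, -8) and (16, -12) with Euclidean distance 4.0. For 10 points, brute-force pairwise comparison is shown above. For large n, the divide-and-conquer algorithm (sort by x, recurse on halves, check the dividing strip) achieves O(n log n).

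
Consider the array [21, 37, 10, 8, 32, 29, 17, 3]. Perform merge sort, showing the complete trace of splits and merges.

Merge sort trace:

Split: [21, 37, 10, 8, 32, 29, 17, 3] -> [21, 37, 10, 8] and [32, 29, 17, 3]
  Split: [21, 37, 10, 8] -> [21, 37] and [10, 8]
    Split: [21, 37] -> [21] and [37]
    Merge: [21] + [37] -> [21, 37]
    Split: [10, 8] -> [10] and [8]
    Merge: [10] + [8] -> [8, 10]
  Merge: [21, 37] + [8, 10] -> [8, 10, 21, 37]
  Split: [32, 29, 17, 3] -> [32, 29] and [17, 3]
    Split: [32, 29] -> [32] and [29]
    Merge: [32] + [29] -> [29, 32]
    Split: [17, 3] -> [17] and [3]
    Merge: [17] + [3] -> [3, 17]
  Merge: [29, 32] + [3, 17] -> [3, 17, 29, 32]
Merge: [8, 10, 21, 37] + [3, 17, 29, 32] -> [3, 8, 10, 17, 21, 29, 32, 37]

Final sorted array: [3, 8, 10, 17, 21, 29, 32, 37]

The merge sort proceeds by recursively splitting the array and merging sorted halves.
After all merges, the sorted array is [3, 8, 10, 17, 21, 29, 32, 37].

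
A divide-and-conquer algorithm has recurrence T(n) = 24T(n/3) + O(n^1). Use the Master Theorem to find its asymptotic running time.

Master Theorem for T(n) = 24T(n/3) + O(n^1):

a = 24, b = 3, c = 1
log_b(a) = log_3(24) = 2.8928

Case 1: c = 1 < log_3(24) = 2.8928
T(n) = O(n^(log_3 24))

For T(n) = 24T(n/3) + O(n^1): log_3(24) = 2.8928. This is Case 1 of the Master Theorem (c < log_b(a), work dominated by leaves), giving O(n^(log_3 24)).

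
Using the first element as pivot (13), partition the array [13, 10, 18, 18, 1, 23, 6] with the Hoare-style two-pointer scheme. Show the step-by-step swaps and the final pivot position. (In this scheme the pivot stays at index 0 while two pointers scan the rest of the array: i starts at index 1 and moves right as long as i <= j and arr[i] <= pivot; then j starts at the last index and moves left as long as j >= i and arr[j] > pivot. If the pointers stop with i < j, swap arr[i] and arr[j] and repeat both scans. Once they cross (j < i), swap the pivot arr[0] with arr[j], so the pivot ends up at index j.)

Hoare-style two-pointer partition with pivot = 13:

Initial array: [13, 10, 18, 18, 1, 23, 6]

Pointers start at i = 1, j = 6.
i stops at index 2 (arr[2]=18 > 13), j stops at index 6 (arr[6]=6 <= 13): swap arr[2] and arr[6], array becomes [13, 10, 6, 18, 1, 23, 18]
i stops at index 3 (arr[3]=18 > 13), j stops at index 4 (arr[4]=1 <= 13): swap arr[3] and arr[4], array becomes [13, 10, 6, 1, 18, 23, 18]
i ends at 4, j ends at 3: the pointers have crossed (j < i), so scanning stops.

Swap pivot arr[0] with arr[3] to place pivot at position 3: [1, 10, 6, 13, 18, 23, 18]
Pivot position: 3

After partitioning with pivot 13, the array becomes [1, 10, 6, 13, 18, 23, 18]. The pivot is placed at index 3. All elements to the left of the pivot are <= 13, and all elements to the right are > 13.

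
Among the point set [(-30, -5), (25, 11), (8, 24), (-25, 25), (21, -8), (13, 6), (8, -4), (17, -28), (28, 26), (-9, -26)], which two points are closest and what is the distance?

Computing all pairwise distances among 10 points:

d((-30, -5), (25, 11)) = 57.28
d((-30, -5), (8, 24)) = 47.8017
d((-30, -5), (-25, 25)) = 30.4138
d((-30, -5), (21, -8)) = 51.0882
d((-30, -5), (13, 6)) = 44.3847
d((-30, -5), (8, -4)) = 38.0132
d((-30, -5), (17, -28)) = 52.3259
d((-30, -5), (28, 26)) = 65.7647
d((-30, -5), (-9, -26)) = 29.6985
d((25, 11), (8, 24)) = 21.4009
d((25, 11), (-25, 25)) = 51.923
d((25, 11), (21, -8)) = 19.4165
d((25, 11), (13, 6)) = 13.0
d((25, 11), (8, -4)) = 22.6716
d((25, 11), (17, -28)) = 39.8121
d((25, 11), (28, 26)) = 15.2971
d((25, 11), (-9, -26)) = 50.2494
d((8, 24), (-25, 25)) = 33.0151
d((8, 24), (21, -8)) = 34.5398
d((8, 24), (13, 6)) = 18.6815
d((8, 24), (8, -4)) = 28.0
d((8, 24), (17, -28)) = 52.7731
d((8, 24), (28, 26)) = 20.0998
d((8, 24), (-9, -26)) = 52.811
d((-25, 25), (21, -8)) = 56.6127
d((-25, 25), (13, 6)) = 42.4853
d((-25, 25), (8, -4)) = 43.9318
d((-25, 25), (17, -28)) = 67.624
d((-25, 25), (28, 26)) = 53.0094
d((-25, 25), (-9, -26)) = 53.4509
d((21, -8), (13, 6)) = 16.1245
d((21, -8), (8, -4)) = 13.6015
d((21, -8), (17, -28)) = 20.3961
d((21, -8), (28, 26)) = 34.7131
d((21, -8), (-9, -26)) = 34.9857
d((13, 6), (8, -4)) = 11.1803 <-- minimum
d((13, 6), (17, -28)) = 34.2345
d((13, 6), (28, 26)) = 25.0
d((13, 6), (-9, -26)) = 38.833
d((8, -4), (17, -28)) = 25.632
d((8, -4), (28, 26)) = 36.0555
d((8, -4), (-9, -26)) = 27.8029
d((17, -28), (28, 26)) = 55.109
d((17, -28), (-9, -26)) = 26.0768
d((28, 26), (-9, -26)) = 63.8201

Closest pair: (13, 6) and (8, -4) with distance 11.1803

The closest pair is (13, 6) and (8, -4) with Euclidean distance 11.1803. For 10 points, brute-force pairwise comparison is shown above. For large n, the divide-and-conquer algorithm (sort by x, recurse on halves, check the dividing strip) achieves O(n log n).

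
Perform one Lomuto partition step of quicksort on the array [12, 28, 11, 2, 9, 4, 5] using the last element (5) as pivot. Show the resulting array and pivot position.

Lomuto partition with pivot = 5:

Initial array: [12, 28, 11, 2, 9, 4, 5]

arr[0]=12 > 5: no swap
arr[1]=28 > 5: no swap
arr[2]=11 > 5: no swap
arr[3]=2 <= 5: swap with position 0, array becomes [2, 28, 11, 12, 9, 4, 5]
arr[4]=9 > 5: no swap
arr[5]=4 <= 5: swap with position 1, array becomes [2, 4, 11, 12, 9, 28, 5]

Place pivot at position 2: [2, 4, 5, 12, 9, 28, 11]
Pivot position: 2

After partitioning with pivot 5, the array becomes [2, 4, 5, 12, 9, 28, 11]. The pivot is placed at index 2. All elements to the left of the pivot are <= 5, and all elements to the right are > 5.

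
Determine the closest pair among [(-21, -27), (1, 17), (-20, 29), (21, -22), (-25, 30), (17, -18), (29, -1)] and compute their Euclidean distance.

Computing all pairwise distances among 7 points:

d((-21, -27), (1, 17)) = 49.1935
d((-21, -27), (-20, 29)) = 56.0089
d((-21, -27), (21, -22)) = 42.2966
d((-21, -27), (-25, 30)) = 57.1402
d((-21, -27), (17, -18)) = 39.0512
d((-21, -27), (29, -1)) = 56.356
d((1, 17), (-20, 29)) = 24.1868
d((1, 17), (21, -22)) = 43.8292
d((1, 17), (-25, 30)) = 29.0689
d((1, 17), (17, -18)) = 38.4838
d((1, 17), (29, -1)) = 33.2866
d((-20, 29), (21, -22)) = 65.437
d((-20, 29), (-25, 30)) = 5.099 <-- minimum
d((-20, 29), (17, -18)) = 59.8164
d((-20, 29), (29, -1)) = 57.4543
d((21, -22), (-25, 30)) = 69.4262
d((21, -22), (17, -18)) = 5.6569
d((21, -22), (29, -1)) = 22.4722
d((-25, 30), (17, -18)) = 63.7809
d((-25, 30), (29, -1)) = 62.2656
d((17, -18), (29, -1)) = 20.8087

Closest pair: (-20, 29) and (-25, 30) with distance 5.099

The closest pair is (-20, 29) and (-25, 30) with Euclidean distance 5.099. For 7 points, brute-force pairwise comparison is shown above. For large n, the divide-and-conquer algorithm (sort by x, recurse on halves, check the dividing strip) achieves O(n log n).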